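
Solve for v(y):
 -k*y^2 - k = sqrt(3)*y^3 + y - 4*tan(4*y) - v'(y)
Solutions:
 v(y) = C1 + k*y^3/3 + k*y + sqrt(3)*y^4/4 + y^2/2 + log(cos(4*y))


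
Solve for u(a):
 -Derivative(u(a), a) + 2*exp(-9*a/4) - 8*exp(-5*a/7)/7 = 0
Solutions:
 u(a) = C1 - 8*exp(-9*a/4)/9 + 8*exp(-5*a/7)/5


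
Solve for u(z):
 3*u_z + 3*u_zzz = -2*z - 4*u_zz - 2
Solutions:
 u(z) = C1 - z^2/3 + 2*z/9 + (C2*sin(sqrt(5)*z/3) + C3*cos(sqrt(5)*z/3))*exp(-2*z/3)


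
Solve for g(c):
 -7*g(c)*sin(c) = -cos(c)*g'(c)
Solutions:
 g(c) = C1/cos(c)^7


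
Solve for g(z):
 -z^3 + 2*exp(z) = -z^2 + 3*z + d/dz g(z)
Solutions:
 g(z) = C1 - z^4/4 + z^3/3 - 3*z^2/2 + 2*exp(z)


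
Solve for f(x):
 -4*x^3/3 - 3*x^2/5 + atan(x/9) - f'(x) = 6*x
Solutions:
 f(x) = C1 - x^4/3 - x^3/5 - 3*x^2 + x*atan(x/9) - 9*log(x^2 + 81)/2


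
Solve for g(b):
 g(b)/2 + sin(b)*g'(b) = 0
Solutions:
 g(b) = C1*(cos(b) + 1)^(1/4)/(cos(b) - 1)^(1/4)


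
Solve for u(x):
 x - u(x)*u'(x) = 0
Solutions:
 u(x) = -sqrt(C1 + x^2)
 u(x) = sqrt(C1 + x^2)


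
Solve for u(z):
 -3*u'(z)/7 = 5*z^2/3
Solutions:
 u(z) = C1 - 35*z^3/27


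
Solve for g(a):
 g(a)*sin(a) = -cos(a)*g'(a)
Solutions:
 g(a) = C1*cos(a)


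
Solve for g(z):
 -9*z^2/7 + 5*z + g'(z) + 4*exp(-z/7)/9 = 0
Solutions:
 g(z) = C1 + 3*z^3/7 - 5*z^2/2 + 28*exp(-z/7)/9


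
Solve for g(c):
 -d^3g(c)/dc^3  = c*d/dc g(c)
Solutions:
 g(c) = C1 + Integral(C2*airyai(-c) + C3*airybi(-c), c)


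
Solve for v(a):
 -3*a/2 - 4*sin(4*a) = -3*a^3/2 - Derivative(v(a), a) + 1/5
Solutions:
 v(a) = C1 - 3*a^4/8 + 3*a^2/4 + a/5 - cos(4*a)


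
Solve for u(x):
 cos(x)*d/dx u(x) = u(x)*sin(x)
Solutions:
 u(x) = C1/cos(x)


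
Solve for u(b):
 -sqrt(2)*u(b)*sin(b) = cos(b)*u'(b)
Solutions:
 u(b) = C1*cos(b)^(sqrt(2))


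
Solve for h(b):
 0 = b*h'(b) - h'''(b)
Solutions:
 h(b) = C1 + Integral(C2*airyai(b) + C3*airybi(b), b)


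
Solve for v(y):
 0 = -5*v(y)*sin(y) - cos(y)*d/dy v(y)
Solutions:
 v(y) = C1*cos(y)^5


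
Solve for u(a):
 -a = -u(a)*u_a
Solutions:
 u(a) = -sqrt(C1 + a^2)
 u(a) = sqrt(C1 + a^2)


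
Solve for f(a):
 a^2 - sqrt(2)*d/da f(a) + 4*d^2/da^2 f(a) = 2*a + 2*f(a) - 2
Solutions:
 f(a) = C1*exp(a*(sqrt(2) + sqrt(34))/8) + C2*exp(a*(-sqrt(34) + sqrt(2))/8) + a^2/2 - a - sqrt(2)*a/2 + sqrt(2)/2 + 7/2


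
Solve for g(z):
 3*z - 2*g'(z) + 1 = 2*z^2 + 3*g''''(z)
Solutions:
 g(z) = C1 + C4*exp(-2^(1/3)*3^(2/3)*z/3) - z^3/3 + 3*z^2/4 + z/2 + (C2*sin(2^(1/3)*3^(1/6)*z/2) + C3*cos(2^(1/3)*3^(1/6)*z/2))*exp(2^(1/3)*3^(2/3)*z/6)


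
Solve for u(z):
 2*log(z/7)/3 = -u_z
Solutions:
 u(z) = C1 - 2*z*log(z)/3 + 2*z/3 + 2*z*log(7)/3


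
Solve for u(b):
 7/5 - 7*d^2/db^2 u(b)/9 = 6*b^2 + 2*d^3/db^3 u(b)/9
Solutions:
 u(b) = C1 + C2*b + C3*exp(-7*b/2) - 9*b^4/14 + 36*b^3/49 + 927*b^2/3430


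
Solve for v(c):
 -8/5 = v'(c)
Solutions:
 v(c) = C1 - 8*c/5


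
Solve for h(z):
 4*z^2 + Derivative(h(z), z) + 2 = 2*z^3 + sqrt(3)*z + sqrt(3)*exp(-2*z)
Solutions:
 h(z) = C1 + z^4/2 - 4*z^3/3 + sqrt(3)*z^2/2 - 2*z - sqrt(3)*exp(-2*z)/2


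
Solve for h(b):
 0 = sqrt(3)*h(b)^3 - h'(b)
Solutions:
 h(b) = -sqrt(2)*sqrt(-1/(C1 + sqrt(3)*b))/2
 h(b) = sqrt(2)*sqrt(-1/(C1 + sqrt(3)*b))/2


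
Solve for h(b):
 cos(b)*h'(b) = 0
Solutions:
 h(b) = C1


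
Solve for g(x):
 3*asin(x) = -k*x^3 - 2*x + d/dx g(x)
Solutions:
 g(x) = C1 + k*x^4/4 + x^2 + 3*x*asin(x) + 3*sqrt(1 - x^2)


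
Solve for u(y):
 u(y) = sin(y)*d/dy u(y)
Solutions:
 u(y) = C1*sqrt(cos(y) - 1)/sqrt(cos(y) + 1)


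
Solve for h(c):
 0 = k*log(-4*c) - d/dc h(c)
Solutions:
 h(c) = C1 + c*k*log(-c) + c*k*(-1 + 2*log(2))


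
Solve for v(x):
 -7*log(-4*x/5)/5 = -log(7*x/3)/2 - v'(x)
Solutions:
 v(x) = C1 + 9*x*log(x)/10 + x*(-14*log(5) - 5*log(7) - 9 + 5*log(3) + 28*log(2) + 14*I*pi)/10


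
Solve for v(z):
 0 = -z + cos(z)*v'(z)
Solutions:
 v(z) = C1 + Integral(z/cos(z), z)


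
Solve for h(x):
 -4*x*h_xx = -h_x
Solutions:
 h(x) = C1 + C2*x^(5/4)


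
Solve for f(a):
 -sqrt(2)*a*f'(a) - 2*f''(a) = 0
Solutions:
 f(a) = C1 + C2*erf(2^(1/4)*a/2)


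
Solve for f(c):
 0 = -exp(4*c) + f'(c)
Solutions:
 f(c) = C1 + exp(4*c)/4


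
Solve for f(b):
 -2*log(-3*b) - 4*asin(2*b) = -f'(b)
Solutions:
 f(b) = C1 + 2*b*log(-b) + 4*b*asin(2*b) - 2*b + 2*b*log(3) + 2*sqrt(1 - 4*b^2)


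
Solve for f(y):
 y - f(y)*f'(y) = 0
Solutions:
 f(y) = -sqrt(C1 + y^2)
 f(y) = sqrt(C1 + y^2)


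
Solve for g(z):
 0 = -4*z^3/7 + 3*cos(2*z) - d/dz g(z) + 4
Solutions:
 g(z) = C1 - z^4/7 + 4*z + 3*sin(z)*cos(z)


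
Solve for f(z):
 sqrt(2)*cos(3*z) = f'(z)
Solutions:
 f(z) = C1 + sqrt(2)*sin(3*z)/3


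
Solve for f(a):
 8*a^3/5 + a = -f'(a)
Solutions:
 f(a) = C1 - 2*a^4/5 - a^2/2


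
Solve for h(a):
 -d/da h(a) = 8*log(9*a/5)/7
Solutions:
 h(a) = C1 - 8*a*log(a)/7 - 16*a*log(3)/7 + 8*a/7 + 8*a*log(5)/7


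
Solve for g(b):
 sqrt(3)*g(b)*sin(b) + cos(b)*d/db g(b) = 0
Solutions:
 g(b) = C1*cos(b)^(sqrt(3))


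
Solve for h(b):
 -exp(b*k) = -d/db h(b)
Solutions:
 h(b) = C1 + exp(b*k)/k


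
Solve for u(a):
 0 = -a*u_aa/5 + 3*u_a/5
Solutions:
 u(a) = C1 + C2*a^4


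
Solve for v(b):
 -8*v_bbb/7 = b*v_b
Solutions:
 v(b) = C1 + Integral(C2*airyai(-7^(1/3)*b/2) + C3*airybi(-7^(1/3)*b/2), b)


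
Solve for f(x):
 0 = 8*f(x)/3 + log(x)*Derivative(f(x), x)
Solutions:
 f(x) = C1*exp(-8*li(x)/3)


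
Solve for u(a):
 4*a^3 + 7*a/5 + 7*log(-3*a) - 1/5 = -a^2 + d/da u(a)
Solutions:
 u(a) = C1 + a^4 + a^3/3 + 7*a^2/10 + 7*a*log(-a) + a*(-36/5 + 7*log(3))


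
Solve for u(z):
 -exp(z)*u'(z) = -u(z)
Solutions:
 u(z) = C1*exp(-exp(-z))


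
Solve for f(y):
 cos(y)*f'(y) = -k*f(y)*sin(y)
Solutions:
 f(y) = C1*exp(k*log(cos(y)))


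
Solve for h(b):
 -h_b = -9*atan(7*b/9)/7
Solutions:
 h(b) = C1 + 9*b*atan(7*b/9)/7 - 81*log(49*b^2 + 81)/98


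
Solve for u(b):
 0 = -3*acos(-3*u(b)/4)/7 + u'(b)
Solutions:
 Integral(1/acos(-3*_y/4), (_y, u(b))) = C1 + 3*b/7


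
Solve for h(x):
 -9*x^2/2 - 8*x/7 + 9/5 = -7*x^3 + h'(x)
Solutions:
 h(x) = C1 + 7*x^4/4 - 3*x^3/2 - 4*x^2/7 + 9*x/5


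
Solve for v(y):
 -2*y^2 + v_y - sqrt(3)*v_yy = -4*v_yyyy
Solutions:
 v(y) = C1 + C2*exp(y*(3^(5/6)/(sqrt(9 - sqrt(3)) + 3)^(1/3) + 3^(2/3)*(sqrt(9 - sqrt(3)) + 3)^(1/3))/12)*sin(y*(-3^(1/6)*(sqrt(9 - sqrt(3)) + 3)^(1/3) + 3^(1/3)/(sqrt(9 - sqrt(3)) + 3)^(1/3))/4) + C3*exp(y*(3^(5/6)/(sqrt(9 - sqrt(3)) + 3)^(1/3) + 3^(2/3)*(sqrt(9 - sqrt(3)) + 3)^(1/3))/12)*cos(y*(-3^(1/6)*(sqrt(9 - sqrt(3)) + 3)^(1/3) + 3^(1/3)/(sqrt(9 - sqrt(3)) + 3)^(1/3))/4) + C4*exp(-y*(3^(5/6)/(sqrt(9 - sqrt(3)) + 3)^(1/3) + 3^(2/3)*(sqrt(9 - sqrt(3)) + 3)^(1/3))/6) + 2*y^3/3 + 2*sqrt(3)*y^2 + 12*y


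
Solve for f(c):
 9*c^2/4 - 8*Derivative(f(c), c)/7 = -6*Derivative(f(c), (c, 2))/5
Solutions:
 f(c) = C1 + C2*exp(20*c/21) + 21*c^3/32 + 1323*c^2/640 + 27783*c/6400


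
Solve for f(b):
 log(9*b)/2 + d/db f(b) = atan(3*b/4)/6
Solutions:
 f(b) = C1 - b*log(b)/2 + b*atan(3*b/4)/6 - b*log(3) + b/2 - log(9*b^2 + 16)/9


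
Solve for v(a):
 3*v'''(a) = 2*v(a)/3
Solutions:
 v(a) = C3*exp(6^(1/3)*a/3) + (C1*sin(2^(1/3)*3^(5/6)*a/6) + C2*cos(2^(1/3)*3^(5/6)*a/6))*exp(-6^(1/3)*a/6)


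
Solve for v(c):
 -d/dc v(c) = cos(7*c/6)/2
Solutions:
 v(c) = C1 - 3*sin(7*c/6)/7


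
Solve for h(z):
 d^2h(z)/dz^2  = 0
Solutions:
 h(z) = C1 + C2*z


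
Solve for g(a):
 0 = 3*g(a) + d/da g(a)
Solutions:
 g(a) = C1*exp(-3*a)


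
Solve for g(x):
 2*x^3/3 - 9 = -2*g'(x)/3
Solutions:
 g(x) = C1 - x^4/4 + 27*x/2


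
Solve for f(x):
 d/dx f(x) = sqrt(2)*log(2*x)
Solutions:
 f(x) = C1 + sqrt(2)*x*log(x) - sqrt(2)*x + sqrt(2)*x*log(2)


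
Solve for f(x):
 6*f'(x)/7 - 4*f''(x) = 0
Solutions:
 f(x) = C1 + C2*exp(3*x/14)


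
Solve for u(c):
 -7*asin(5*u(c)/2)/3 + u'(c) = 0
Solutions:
 Integral(1/asin(5*_y/2), (_y, u(c))) = C1 + 7*c/3


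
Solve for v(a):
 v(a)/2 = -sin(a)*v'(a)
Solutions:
 v(a) = C1*(cos(a) + 1)^(1/4)/(cos(a) - 1)^(1/4)


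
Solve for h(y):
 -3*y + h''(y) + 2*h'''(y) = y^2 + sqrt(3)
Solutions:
 h(y) = C1 + C2*y + C3*exp(-y/2) + y^4/12 - y^3/6 + y^2*(sqrt(3)/2 + 1)


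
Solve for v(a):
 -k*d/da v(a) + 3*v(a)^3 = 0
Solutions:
 v(a) = -sqrt(2)*sqrt(-k/(C1*k + 3*a))/2
 v(a) = sqrt(2)*sqrt(-k/(C1*k + 3*a))/2


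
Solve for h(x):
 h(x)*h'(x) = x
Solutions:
 h(x) = -sqrt(C1 + x^2)
 h(x) = sqrt(C1 + x^2)


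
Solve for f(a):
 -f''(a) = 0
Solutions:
 f(a) = C1 + C2*a


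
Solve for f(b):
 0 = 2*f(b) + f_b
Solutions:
 f(b) = C1*exp(-2*b)


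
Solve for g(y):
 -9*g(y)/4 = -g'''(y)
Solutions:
 g(y) = C3*exp(2^(1/3)*3^(2/3)*y/2) + (C1*sin(3*2^(1/3)*3^(1/6)*y/4) + C2*cos(3*2^(1/3)*3^(1/6)*y/4))*exp(-2^(1/3)*3^(2/3)*y/4)


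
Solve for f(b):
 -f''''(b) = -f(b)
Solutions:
 f(b) = C1*exp(-b) + C2*exp(b) + C3*sin(b) + C4*cos(b)


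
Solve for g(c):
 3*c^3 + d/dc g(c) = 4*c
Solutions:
 g(c) = C1 - 3*c^4/4 + 2*c^2


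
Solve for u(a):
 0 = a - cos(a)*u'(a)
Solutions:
 u(a) = C1 + Integral(a/cos(a), a)


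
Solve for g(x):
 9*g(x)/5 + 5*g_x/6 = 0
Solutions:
 g(x) = C1*exp(-54*x/25)


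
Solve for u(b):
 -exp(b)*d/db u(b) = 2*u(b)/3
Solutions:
 u(b) = C1*exp(2*exp(-b)/3)


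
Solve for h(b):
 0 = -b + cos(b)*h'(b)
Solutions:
 h(b) = C1 + Integral(b/cos(b), b)


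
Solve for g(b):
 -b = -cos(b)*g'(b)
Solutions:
 g(b) = C1 + Integral(b/cos(b), b)


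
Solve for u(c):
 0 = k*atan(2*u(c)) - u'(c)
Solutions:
 Integral(1/atan(2*_y), (_y, u(c))) = C1 + c*k


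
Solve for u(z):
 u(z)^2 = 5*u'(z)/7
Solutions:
 u(z) = -5/(C1 + 7*z)


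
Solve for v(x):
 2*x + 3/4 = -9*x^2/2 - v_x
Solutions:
 v(x) = C1 - 3*x^3/2 - x^2 - 3*x/4


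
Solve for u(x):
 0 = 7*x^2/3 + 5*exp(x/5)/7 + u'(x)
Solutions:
 u(x) = C1 - 7*x^3/9 - 25*exp(x/5)/7


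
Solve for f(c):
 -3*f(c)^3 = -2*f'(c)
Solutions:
 f(c) = -sqrt(-1/(C1 + 3*c))
 f(c) = sqrt(-1/(C1 + 3*c))


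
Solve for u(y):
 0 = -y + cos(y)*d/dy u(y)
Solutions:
 u(y) = C1 + Integral(y/cos(y), y)


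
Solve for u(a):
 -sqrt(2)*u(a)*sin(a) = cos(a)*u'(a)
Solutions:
 u(a) = C1*cos(a)^(sqrt(2))


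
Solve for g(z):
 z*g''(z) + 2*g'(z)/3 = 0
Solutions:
 g(z) = C1 + C2*z^(1/3)


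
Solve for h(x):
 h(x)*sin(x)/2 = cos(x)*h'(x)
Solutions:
 h(x) = C1/sqrt(cos(x))


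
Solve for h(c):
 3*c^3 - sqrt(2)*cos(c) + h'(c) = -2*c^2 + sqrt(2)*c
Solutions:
 h(c) = C1 - 3*c^4/4 - 2*c^3/3 + sqrt(2)*c^2/2 + sqrt(2)*sin(c)


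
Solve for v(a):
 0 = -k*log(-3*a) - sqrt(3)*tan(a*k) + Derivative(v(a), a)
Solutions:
 v(a) = C1 + a*k*(log(-a) - 1) + a*k*log(3) + sqrt(3)*Piecewise((-log(cos(a*k))/k, Ne(k, 0)), (0, True))


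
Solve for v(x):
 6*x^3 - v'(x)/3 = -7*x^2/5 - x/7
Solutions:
 v(x) = C1 + 9*x^4/2 + 7*x^3/5 + 3*x^2/14


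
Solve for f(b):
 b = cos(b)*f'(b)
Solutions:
 f(b) = C1 + Integral(b/cos(b), b)


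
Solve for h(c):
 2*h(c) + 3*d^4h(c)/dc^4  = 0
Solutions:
 h(c) = (C1*sin(6^(3/4)*c/6) + C2*cos(6^(3/4)*c/6))*exp(-6^(3/4)*c/6) + (C3*sin(6^(3/4)*c/6) + C4*cos(6^(3/4)*c/6))*exp(6^(3/4)*c/6)


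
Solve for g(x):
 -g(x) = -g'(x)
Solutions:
 g(x) = C1*exp(x)


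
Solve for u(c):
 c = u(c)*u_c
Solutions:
 u(c) = -sqrt(C1 + c^2)
 u(c) = sqrt(C1 + c^2)


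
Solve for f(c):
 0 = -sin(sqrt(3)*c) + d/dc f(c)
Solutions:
 f(c) = C1 - sqrt(3)*cos(sqrt(3)*c)/3


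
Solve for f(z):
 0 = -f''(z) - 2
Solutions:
 f(z) = C1 + C2*z - z^2


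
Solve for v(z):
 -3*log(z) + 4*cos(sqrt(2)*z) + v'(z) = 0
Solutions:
 v(z) = C1 + 3*z*log(z) - 3*z - 2*sqrt(2)*sin(sqrt(2)*z)


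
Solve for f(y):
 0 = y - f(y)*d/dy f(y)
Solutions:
 f(y) = -sqrt(C1 + y^2)
 f(y) = sqrt(C1 + y^2)


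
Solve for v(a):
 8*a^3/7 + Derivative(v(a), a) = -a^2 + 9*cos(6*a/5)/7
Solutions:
 v(a) = C1 - 2*a^4/7 - a^3/3 + 15*sin(6*a/5)/14


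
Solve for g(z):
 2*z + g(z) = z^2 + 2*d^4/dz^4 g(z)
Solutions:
 g(z) = C1*exp(-2^(3/4)*z/2) + C2*exp(2^(3/4)*z/2) + C3*sin(2^(3/4)*z/2) + C4*cos(2^(3/4)*z/2) + z^2 - 2*z


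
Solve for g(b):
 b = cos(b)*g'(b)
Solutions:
 g(b) = C1 + Integral(b/cos(b), b)


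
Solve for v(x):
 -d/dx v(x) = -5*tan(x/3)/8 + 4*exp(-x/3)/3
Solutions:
 v(x) = C1 + 15*log(tan(x/3)^2 + 1)/16 + 4*exp(-x/3)


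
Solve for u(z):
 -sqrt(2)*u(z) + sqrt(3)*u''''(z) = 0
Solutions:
 u(z) = C1*exp(-2^(1/8)*3^(7/8)*z/3) + C2*exp(2^(1/8)*3^(7/8)*z/3) + C3*sin(2^(1/8)*3^(7/8)*z/3) + C4*cos(2^(1/8)*3^(7/8)*z/3)


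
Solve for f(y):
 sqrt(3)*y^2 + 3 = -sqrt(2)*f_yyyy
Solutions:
 f(y) = C1 + C2*y + C3*y^2 + C4*y^3 - sqrt(6)*y^6/720 - sqrt(2)*y^4/16


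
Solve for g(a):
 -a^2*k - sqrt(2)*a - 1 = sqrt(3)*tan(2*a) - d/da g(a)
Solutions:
 g(a) = C1 + a^3*k/3 + sqrt(2)*a^2/2 + a - sqrt(3)*log(cos(2*a))/2


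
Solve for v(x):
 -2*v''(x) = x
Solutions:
 v(x) = C1 + C2*x - x^3/12


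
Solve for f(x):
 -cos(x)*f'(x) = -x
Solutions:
 f(x) = C1 + Integral(x/cos(x), x)


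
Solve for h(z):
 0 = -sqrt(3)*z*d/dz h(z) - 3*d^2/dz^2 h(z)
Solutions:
 h(z) = C1 + C2*erf(sqrt(2)*3^(3/4)*z/6)


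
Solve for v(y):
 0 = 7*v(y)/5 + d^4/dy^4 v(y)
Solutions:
 v(y) = (C1*sin(sqrt(2)*5^(3/4)*7^(1/4)*y/10) + C2*cos(sqrt(2)*5^(3/4)*7^(1/4)*y/10))*exp(-sqrt(2)*5^(3/4)*7^(1/4)*y/10) + (C3*sin(sqrt(2)*5^(3/4)*7^(1/4)*y/10) + C4*cos(sqrt(2)*5^(3/4)*7^(1/4)*y/10))*exp(sqrt(2)*5^(3/4)*7^(1/4)*y/10)


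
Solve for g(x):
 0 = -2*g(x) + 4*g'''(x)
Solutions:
 g(x) = C3*exp(2^(2/3)*x/2) + (C1*sin(2^(2/3)*sqrt(3)*x/4) + C2*cos(2^(2/3)*sqrt(3)*x/4))*exp(-2^(2/3)*x/4)


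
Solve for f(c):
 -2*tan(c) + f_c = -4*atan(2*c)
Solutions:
 f(c) = C1 - 4*c*atan(2*c) + log(4*c^2 + 1) - 2*log(cos(c))


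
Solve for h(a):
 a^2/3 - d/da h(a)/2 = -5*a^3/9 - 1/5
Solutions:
 h(a) = C1 + 5*a^4/18 + 2*a^3/9 + 2*a/5


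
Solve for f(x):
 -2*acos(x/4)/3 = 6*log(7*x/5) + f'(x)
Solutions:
 f(x) = C1 - 6*x*log(x) - 2*x*acos(x/4)/3 - 6*x*log(7) + 6*x + 6*x*log(5) + 2*sqrt(16 - x^2)/3


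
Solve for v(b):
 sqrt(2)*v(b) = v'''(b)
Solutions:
 v(b) = C3*exp(2^(1/6)*b) + (C1*sin(2^(1/6)*sqrt(3)*b/2) + C2*cos(2^(1/6)*sqrt(3)*b/2))*exp(-2^(1/6)*b/2)


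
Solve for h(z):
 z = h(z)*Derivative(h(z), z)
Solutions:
 h(z) = -sqrt(C1 + z^2)
 h(z) = sqrt(C1 + z^2)


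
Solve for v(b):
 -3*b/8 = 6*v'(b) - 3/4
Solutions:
 v(b) = C1 - b^2/32 + b/8


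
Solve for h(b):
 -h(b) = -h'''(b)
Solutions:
 h(b) = C3*exp(b) + (C1*sin(sqrt(3)*b/2) + C2*cos(sqrt(3)*b/2))*exp(-b/2)


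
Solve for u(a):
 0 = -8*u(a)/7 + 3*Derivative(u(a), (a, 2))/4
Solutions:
 u(a) = C1*exp(-4*sqrt(42)*a/21) + C2*exp(4*sqrt(42)*a/21)


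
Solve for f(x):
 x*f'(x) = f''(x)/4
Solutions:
 f(x) = C1 + C2*erfi(sqrt(2)*x)


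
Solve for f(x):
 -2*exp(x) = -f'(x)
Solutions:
 f(x) = C1 + 2*exp(x)


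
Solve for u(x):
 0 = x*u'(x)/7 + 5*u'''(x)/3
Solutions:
 u(x) = C1 + Integral(C2*airyai(-3^(1/3)*35^(2/3)*x/35) + C3*airybi(-3^(1/3)*35^(2/3)*x/35), x)


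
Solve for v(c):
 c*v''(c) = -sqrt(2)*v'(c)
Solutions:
 v(c) = C1 + C2*c^(1 - sqrt(2))


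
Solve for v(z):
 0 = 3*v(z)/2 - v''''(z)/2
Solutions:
 v(z) = C1*exp(-3^(1/4)*z) + C2*exp(3^(1/4)*z) + C3*sin(3^(1/4)*z) + C4*cos(3^(1/4)*z)


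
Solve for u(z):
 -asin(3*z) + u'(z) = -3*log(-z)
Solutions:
 u(z) = C1 - 3*z*log(-z) + z*asin(3*z) + 3*z + sqrt(1 - 9*z^2)/3


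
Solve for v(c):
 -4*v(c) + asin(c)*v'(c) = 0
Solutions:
 v(c) = C1*exp(4*Integral(1/asin(c), c))


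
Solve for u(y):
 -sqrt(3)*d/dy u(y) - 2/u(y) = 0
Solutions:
 u(y) = -sqrt(C1 - 12*sqrt(3)*y)/3
 u(y) = sqrt(C1 - 12*sqrt(3)*y)/3


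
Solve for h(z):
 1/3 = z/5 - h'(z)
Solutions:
 h(z) = C1 + z^2/10 - z/3


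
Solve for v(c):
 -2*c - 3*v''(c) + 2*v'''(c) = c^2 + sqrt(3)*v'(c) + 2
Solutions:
 v(c) = C1 + C2*exp(c*(3 - sqrt(9 + 8*sqrt(3)))/4) + C3*exp(c*(3 + sqrt(9 + 8*sqrt(3)))/4) - sqrt(3)*c^3/9 - sqrt(3)*c^2/3 + c^2 - 8*sqrt(3)*c/3 + 2*c/3


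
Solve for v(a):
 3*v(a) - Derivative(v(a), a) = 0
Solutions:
 v(a) = C1*exp(3*a)


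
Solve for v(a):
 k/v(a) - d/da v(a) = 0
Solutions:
 v(a) = -sqrt(C1 + 2*a*k)
 v(a) = sqrt(C1 + 2*a*k)


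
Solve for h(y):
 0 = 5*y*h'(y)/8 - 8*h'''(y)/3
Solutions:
 h(y) = C1 + Integral(C2*airyai(15^(1/3)*y/4) + C3*airybi(15^(1/3)*y/4), y)


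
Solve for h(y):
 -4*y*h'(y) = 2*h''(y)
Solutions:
 h(y) = C1 + C2*erf(y)


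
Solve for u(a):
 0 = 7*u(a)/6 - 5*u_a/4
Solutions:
 u(a) = C1*exp(14*a/15)


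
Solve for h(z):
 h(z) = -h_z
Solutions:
 h(z) = C1*exp(-z)


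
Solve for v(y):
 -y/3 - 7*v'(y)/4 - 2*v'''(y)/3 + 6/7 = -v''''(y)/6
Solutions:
 v(y) = C1 + C2*exp(y*(-2^(1/3)*(9*sqrt(7553) + 823)^(1/3) - 32*2^(2/3)/(9*sqrt(7553) + 823)^(1/3) + 16)/12)*sin(2^(1/3)*sqrt(3)*y*(-(9*sqrt(7553) + 823)^(1/3) + 32*2^(1/3)/(9*sqrt(7553) + 823)^(1/3))/12) + C3*exp(y*(-2^(1/3)*(9*sqrt(7553) + 823)^(1/3) - 32*2^(2/3)/(9*sqrt(7553) + 823)^(1/3) + 16)/12)*cos(2^(1/3)*sqrt(3)*y*(-(9*sqrt(7553) + 823)^(1/3) + 32*2^(1/3)/(9*sqrt(7553) + 823)^(1/3))/12) + C4*exp(y*(32*2^(2/3)/(9*sqrt(7553) + 823)^(1/3) + 8 + 2^(1/3)*(9*sqrt(7553) + 823)^(1/3))/6) - 2*y^2/21 + 24*y/49


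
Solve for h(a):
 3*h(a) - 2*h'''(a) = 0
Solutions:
 h(a) = C3*exp(2^(2/3)*3^(1/3)*a/2) + (C1*sin(2^(2/3)*3^(5/6)*a/4) + C2*cos(2^(2/3)*3^(5/6)*a/4))*exp(-2^(2/3)*3^(1/3)*a/4)


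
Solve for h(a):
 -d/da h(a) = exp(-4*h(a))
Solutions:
 h(a) = log(-I*(C1 - 4*a)^(1/4))
 h(a) = log(I*(C1 - 4*a)^(1/4))
 h(a) = log(-(C1 - 4*a)^(1/4))
 h(a) = log(C1 - 4*a)/4


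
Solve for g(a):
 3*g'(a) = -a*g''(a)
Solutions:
 g(a) = C1 + C2/a^2


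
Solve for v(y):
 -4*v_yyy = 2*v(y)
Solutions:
 v(y) = C3*exp(-2^(2/3)*y/2) + (C1*sin(2^(2/3)*sqrt(3)*y/4) + C2*cos(2^(2/3)*sqrt(3)*y/4))*exp(2^(2/3)*y/4)


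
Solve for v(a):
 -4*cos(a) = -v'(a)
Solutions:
 v(a) = C1 + 4*sin(a)


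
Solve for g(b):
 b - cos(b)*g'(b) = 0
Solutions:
 g(b) = C1 + Integral(b/cos(b), b)


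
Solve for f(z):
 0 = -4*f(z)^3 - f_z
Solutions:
 f(z) = -sqrt(2)*sqrt(-1/(C1 - 4*z))/2
 f(z) = sqrt(2)*sqrt(-1/(C1 - 4*z))/2


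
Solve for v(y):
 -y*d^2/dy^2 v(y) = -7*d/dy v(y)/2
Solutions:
 v(y) = C1 + C2*y^(9/2)


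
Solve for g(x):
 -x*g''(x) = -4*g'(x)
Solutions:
 g(x) = C1 + C2*x^5


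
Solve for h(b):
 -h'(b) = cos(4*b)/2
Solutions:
 h(b) = C1 - sin(4*b)/8


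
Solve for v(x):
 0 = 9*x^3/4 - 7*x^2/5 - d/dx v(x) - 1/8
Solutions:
 v(x) = C1 + 9*x^4/16 - 7*x^3/15 - x/8


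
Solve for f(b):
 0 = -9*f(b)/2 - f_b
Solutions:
 f(b) = C1*exp(-9*b/2)


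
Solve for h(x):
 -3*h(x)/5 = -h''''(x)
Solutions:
 h(x) = C1*exp(-3^(1/4)*5^(3/4)*x/5) + C2*exp(3^(1/4)*5^(3/4)*x/5) + C3*sin(3^(1/4)*5^(3/4)*x/5) + C4*cos(3^(1/4)*5^(3/4)*x/5)


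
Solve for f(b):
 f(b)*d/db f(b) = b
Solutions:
 f(b) = -sqrt(C1 + b^2)
 f(b) = sqrt(C1 + b^2)


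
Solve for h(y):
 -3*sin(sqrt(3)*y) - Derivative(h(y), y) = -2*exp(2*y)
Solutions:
 h(y) = C1 + exp(2*y) + sqrt(3)*cos(sqrt(3)*y)


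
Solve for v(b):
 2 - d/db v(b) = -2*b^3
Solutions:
 v(b) = C1 + b^4/2 + 2*b


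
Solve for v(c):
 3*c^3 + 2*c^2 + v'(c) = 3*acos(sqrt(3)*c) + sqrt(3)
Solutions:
 v(c) = C1 - 3*c^4/4 - 2*c^3/3 + 3*c*acos(sqrt(3)*c) + sqrt(3)*c - sqrt(3)*sqrt(1 - 3*c^2)


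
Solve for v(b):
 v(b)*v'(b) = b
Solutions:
 v(b) = -sqrt(C1 + b^2)
 v(b) = sqrt(C1 + b^2)


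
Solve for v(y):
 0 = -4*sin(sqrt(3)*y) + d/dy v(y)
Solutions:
 v(y) = C1 - 4*sqrt(3)*cos(sqrt(3)*y)/3


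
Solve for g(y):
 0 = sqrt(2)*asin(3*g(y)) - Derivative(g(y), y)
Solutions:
 Integral(1/asin(3*_y), (_y, g(y))) = C1 + sqrt(2)*y


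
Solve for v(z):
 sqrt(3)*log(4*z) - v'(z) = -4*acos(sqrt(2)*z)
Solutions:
 v(z) = C1 + sqrt(3)*z*(log(z) - 1) + 4*z*acos(sqrt(2)*z) + 2*sqrt(3)*z*log(2) - 2*sqrt(2)*sqrt(1 - 2*z^2)


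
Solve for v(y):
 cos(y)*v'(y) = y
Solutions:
 v(y) = C1 + Integral(y/cos(y), y)


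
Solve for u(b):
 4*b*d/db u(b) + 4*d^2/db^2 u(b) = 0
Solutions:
 u(b) = C1 + C2*erf(sqrt(2)*b/2)


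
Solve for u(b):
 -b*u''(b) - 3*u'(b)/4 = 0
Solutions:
 u(b) = C1 + C2*b^(1/4)


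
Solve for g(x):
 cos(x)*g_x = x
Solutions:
 g(x) = C1 + Integral(x/cos(x), x)


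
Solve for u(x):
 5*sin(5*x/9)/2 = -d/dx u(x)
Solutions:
 u(x) = C1 + 9*cos(5*x/9)/2


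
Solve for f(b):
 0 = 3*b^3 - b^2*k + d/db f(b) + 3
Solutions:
 f(b) = C1 - 3*b^4/4 + b^3*k/3 - 3*b


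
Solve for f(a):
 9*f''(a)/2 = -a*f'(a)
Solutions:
 f(a) = C1 + C2*erf(a/3)


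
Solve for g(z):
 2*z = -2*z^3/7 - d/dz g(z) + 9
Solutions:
 g(z) = C1 - z^4/14 - z^2 + 9*z


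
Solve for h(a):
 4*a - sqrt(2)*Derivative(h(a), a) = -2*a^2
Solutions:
 h(a) = C1 + sqrt(2)*a^3/3 + sqrt(2)*a^2


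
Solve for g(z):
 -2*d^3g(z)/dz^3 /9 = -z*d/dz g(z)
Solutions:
 g(z) = C1 + Integral(C2*airyai(6^(2/3)*z/2) + C3*airybi(6^(2/3)*z/2), z)


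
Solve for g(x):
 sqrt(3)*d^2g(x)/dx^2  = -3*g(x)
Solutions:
 g(x) = C1*sin(3^(1/4)*x) + C2*cos(3^(1/4)*x)


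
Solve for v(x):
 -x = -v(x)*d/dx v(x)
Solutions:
 v(x) = -sqrt(C1 + x^2)
 v(x) = sqrt(C1 + x^2)


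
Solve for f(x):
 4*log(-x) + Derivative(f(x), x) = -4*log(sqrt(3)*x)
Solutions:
 f(x) = C1 - 8*x*log(x) + 2*x*(-log(3) + 4 - 2*I*pi)


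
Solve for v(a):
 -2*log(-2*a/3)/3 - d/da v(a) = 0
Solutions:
 v(a) = C1 - 2*a*log(-a)/3 + 2*a*(-log(2) + 1 + log(3))/3


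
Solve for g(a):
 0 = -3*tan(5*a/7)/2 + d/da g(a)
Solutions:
 g(a) = C1 - 21*log(cos(5*a/7))/10


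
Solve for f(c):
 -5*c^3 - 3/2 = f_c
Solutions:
 f(c) = C1 - 5*c^4/4 - 3*c/2


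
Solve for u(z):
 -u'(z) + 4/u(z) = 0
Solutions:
 u(z) = -sqrt(C1 + 8*z)
 u(z) = sqrt(C1 + 8*z)


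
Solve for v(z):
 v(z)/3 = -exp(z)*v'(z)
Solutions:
 v(z) = C1*exp(exp(-z)/3)


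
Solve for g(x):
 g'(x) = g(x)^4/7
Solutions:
 g(x) = 7^(1/3)*(-1/(C1 + 3*x))^(1/3)
 g(x) = 7^(1/3)*(-1/(C1 + x))^(1/3)*(-3^(2/3) - 3*3^(1/6)*I)/6
 g(x) = 7^(1/3)*(-1/(C1 + x))^(1/3)*(-3^(2/3) + 3*3^(1/6)*I)/6


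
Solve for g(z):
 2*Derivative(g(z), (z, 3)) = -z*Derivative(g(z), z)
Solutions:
 g(z) = C1 + Integral(C2*airyai(-2^(2/3)*z/2) + C3*airybi(-2^(2/3)*z/2), z)


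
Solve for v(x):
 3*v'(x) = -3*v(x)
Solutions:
 v(x) = C1*exp(-x)


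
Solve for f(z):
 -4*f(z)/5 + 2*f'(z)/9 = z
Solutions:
 f(z) = C1*exp(18*z/5) - 5*z/4 - 25/72


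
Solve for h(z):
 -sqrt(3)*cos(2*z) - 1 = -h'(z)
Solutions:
 h(z) = C1 + z + sqrt(3)*sin(2*z)/2


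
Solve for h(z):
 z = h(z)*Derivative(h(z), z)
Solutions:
 h(z) = -sqrt(C1 + z^2)
 h(z) = sqrt(C1 + z^2)


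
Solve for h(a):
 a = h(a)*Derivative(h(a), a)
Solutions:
 h(a) = -sqrt(C1 + a^2)
 h(a) = sqrt(C1 + a^2)


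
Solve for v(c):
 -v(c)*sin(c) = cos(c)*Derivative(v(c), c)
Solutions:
 v(c) = C1*cos(c)


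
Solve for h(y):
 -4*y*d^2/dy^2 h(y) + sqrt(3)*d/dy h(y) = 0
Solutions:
 h(y) = C1 + C2*y^(sqrt(3)/4 + 1)


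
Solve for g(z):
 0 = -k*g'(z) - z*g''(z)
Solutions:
 g(z) = C1 + z^(1 - re(k))*(C2*sin(log(z)*Abs(im(k))) + C3*cos(log(z)*im(k)))


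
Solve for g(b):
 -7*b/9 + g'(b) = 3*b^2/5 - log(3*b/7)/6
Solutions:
 g(b) = C1 + b^3/5 + 7*b^2/18 - b*log(b)/6 - b*log(3)/6 + b/6 + b*log(7)/6


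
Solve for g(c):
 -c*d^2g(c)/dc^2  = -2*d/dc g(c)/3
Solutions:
 g(c) = C1 + C2*c^(5/3)


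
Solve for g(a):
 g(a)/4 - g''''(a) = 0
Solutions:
 g(a) = C1*exp(-sqrt(2)*a/2) + C2*exp(sqrt(2)*a/2) + C3*sin(sqrt(2)*a/2) + C4*cos(sqrt(2)*a/2)


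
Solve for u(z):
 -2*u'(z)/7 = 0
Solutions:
 u(z) = C1


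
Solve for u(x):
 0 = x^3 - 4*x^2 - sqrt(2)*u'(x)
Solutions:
 u(x) = C1 + sqrt(2)*x^4/8 - 2*sqrt(2)*x^3/3


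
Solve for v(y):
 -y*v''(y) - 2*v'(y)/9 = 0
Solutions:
 v(y) = C1 + C2*y^(7/9)


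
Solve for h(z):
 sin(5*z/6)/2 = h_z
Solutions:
 h(z) = C1 - 3*cos(5*z/6)/5


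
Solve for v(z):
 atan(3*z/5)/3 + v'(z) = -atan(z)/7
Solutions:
 v(z) = C1 - z*atan(3*z/5)/3 - z*atan(z)/7 + log(z^2 + 1)/14 + 5*log(9*z^2 + 25)/18


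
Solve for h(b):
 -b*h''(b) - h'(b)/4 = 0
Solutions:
 h(b) = C1 + C2*b^(3/4)


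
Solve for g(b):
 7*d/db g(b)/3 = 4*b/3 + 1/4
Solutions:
 g(b) = C1 + 2*b^2/7 + 3*b/28


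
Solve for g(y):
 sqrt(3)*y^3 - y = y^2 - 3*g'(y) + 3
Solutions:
 g(y) = C1 - sqrt(3)*y^4/12 + y^3/9 + y^2/6 + y


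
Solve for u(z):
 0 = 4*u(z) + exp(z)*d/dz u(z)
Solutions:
 u(z) = C1*exp(4*exp(-z))


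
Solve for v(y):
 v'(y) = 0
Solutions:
 v(y) = C1


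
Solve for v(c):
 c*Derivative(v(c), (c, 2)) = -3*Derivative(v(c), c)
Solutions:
 v(c) = C1 + C2/c^2


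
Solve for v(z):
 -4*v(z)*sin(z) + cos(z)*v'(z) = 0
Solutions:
 v(z) = C1/cos(z)^4


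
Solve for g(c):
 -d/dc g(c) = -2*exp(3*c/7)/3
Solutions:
 g(c) = C1 + 14*exp(3*c/7)/9


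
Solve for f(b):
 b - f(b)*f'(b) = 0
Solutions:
 f(b) = -sqrt(C1 + b^2)
 f(b) = sqrt(C1 + b^2)


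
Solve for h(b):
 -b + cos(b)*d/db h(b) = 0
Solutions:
 h(b) = C1 + Integral(b/cos(b), b)


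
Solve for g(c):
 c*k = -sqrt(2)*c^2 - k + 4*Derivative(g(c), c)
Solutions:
 g(c) = C1 + sqrt(2)*c^3/12 + c^2*k/8 + c*k/4


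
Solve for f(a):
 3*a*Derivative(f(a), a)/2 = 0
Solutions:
 f(a) = C1


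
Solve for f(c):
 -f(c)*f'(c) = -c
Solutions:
 f(c) = -sqrt(C1 + c^2)
 f(c) = sqrt(C1 + c^2)


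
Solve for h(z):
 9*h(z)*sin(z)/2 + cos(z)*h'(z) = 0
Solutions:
 h(z) = C1*cos(z)^(9/2)


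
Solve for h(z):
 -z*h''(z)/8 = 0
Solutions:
 h(z) = C1 + C2*z


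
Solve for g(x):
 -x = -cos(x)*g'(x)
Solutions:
 g(x) = C1 + Integral(x/cos(x), x)


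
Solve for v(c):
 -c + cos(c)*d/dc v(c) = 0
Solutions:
 v(c) = C1 + Integral(c/cos(c), c)


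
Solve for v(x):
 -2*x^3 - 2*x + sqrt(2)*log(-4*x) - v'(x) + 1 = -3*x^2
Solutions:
 v(x) = C1 - x^4/2 + x^3 - x^2 + sqrt(2)*x*log(-x) + x*(-sqrt(2) + 1 + 2*sqrt(2)*log(2))


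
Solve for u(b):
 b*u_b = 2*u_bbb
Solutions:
 u(b) = C1 + Integral(C2*airyai(2^(2/3)*b/2) + C3*airybi(2^(2/3)*b/2), b)


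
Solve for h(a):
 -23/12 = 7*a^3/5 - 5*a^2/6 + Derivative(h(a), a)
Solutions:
 h(a) = C1 - 7*a^4/20 + 5*a^3/18 - 23*a/12


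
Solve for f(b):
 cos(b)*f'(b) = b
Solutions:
 f(b) = C1 + Integral(b/cos(b), b)


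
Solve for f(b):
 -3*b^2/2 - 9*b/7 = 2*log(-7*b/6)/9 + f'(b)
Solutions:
 f(b) = C1 - b^3/2 - 9*b^2/14 - 2*b*log(-b)/9 + 2*b*(-log(7) + 1 + log(6))/9


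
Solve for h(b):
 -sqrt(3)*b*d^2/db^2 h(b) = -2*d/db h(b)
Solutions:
 h(b) = C1 + C2*b^(1 + 2*sqrt(3)/3)


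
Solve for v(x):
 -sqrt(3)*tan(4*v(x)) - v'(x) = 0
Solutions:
 v(x) = -asin(C1*exp(-4*sqrt(3)*x))/4 + pi/4
 v(x) = asin(C1*exp(-4*sqrt(3)*x))/4


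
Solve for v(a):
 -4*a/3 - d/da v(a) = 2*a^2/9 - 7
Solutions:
 v(a) = C1 - 2*a^3/27 - 2*a^2/3 + 7*a


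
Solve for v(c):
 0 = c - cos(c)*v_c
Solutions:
 v(c) = C1 + Integral(c/cos(c), c)


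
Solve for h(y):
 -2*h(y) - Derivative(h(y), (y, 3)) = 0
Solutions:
 h(y) = C3*exp(-2^(1/3)*y) + (C1*sin(2^(1/3)*sqrt(3)*y/2) + C2*cos(2^(1/3)*sqrt(3)*y/2))*exp(2^(1/3)*y/2)


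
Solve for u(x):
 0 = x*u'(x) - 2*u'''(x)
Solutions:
 u(x) = C1 + Integral(C2*airyai(2^(2/3)*x/2) + C3*airybi(2^(2/3)*x/2), x)


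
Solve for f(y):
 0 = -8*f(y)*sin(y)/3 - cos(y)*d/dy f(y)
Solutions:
 f(y) = C1*cos(y)^(8/3)


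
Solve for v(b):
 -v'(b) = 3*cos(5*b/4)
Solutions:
 v(b) = C1 - 12*sin(5*b/4)/5


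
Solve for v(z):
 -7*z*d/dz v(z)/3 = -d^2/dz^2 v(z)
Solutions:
 v(z) = C1 + C2*erfi(sqrt(42)*z/6)


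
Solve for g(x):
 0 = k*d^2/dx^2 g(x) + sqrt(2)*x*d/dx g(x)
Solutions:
 g(x) = C1 + C2*sqrt(k)*erf(2^(3/4)*x*sqrt(1/k)/2)


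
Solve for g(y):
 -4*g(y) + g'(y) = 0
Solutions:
 g(y) = C1*exp(4*y)


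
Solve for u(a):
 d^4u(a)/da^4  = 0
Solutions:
 u(a) = C1 + C2*a + C3*a^2 + C4*a^3


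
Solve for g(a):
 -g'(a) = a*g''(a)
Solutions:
 g(a) = C1 + C2*log(a)


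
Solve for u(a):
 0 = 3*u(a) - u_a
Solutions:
 u(a) = C1*exp(3*a)


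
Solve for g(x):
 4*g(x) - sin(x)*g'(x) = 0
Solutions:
 g(x) = C1*(cos(x)^2 - 2*cos(x) + 1)/(cos(x)^2 + 2*cos(x) + 1)


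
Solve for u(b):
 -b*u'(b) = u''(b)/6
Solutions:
 u(b) = C1 + C2*erf(sqrt(3)*b)


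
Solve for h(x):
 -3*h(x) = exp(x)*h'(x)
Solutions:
 h(x) = C1*exp(3*exp(-x))


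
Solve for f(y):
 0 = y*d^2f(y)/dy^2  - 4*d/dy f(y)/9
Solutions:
 f(y) = C1 + C2*y^(13/9)


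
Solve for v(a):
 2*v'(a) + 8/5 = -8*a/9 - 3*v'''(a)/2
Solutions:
 v(a) = C1 + C2*sin(2*sqrt(3)*a/3) + C3*cos(2*sqrt(3)*a/3) - 2*a^2/9 - 4*a/5


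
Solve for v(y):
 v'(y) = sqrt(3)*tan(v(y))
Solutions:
 v(y) = pi - asin(C1*exp(sqrt(3)*y))
 v(y) = asin(C1*exp(sqrt(3)*y))


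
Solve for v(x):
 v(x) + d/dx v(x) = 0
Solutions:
 v(x) = C1*exp(-x)


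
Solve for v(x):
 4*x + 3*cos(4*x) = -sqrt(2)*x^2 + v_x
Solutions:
 v(x) = C1 + sqrt(2)*x^3/3 + 2*x^2 + 3*sin(4*x)/4


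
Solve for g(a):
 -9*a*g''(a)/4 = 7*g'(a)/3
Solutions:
 g(a) = C1 + C2/a^(1/27)


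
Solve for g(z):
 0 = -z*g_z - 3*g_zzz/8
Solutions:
 g(z) = C1 + Integral(C2*airyai(-2*3^(2/3)*z/3) + C3*airybi(-2*3^(2/3)*z/3), z)


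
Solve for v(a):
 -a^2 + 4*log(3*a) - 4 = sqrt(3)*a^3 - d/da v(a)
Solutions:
 v(a) = C1 + sqrt(3)*a^4/4 + a^3/3 - 4*a*log(a) - a*log(81) + 8*a


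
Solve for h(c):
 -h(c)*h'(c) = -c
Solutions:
 h(c) = -sqrt(C1 + c^2)
 h(c) = sqrt(C1 + c^2)


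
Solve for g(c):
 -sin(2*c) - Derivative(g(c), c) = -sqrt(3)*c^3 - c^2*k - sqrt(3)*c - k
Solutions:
 g(c) = C1 + sqrt(3)*c^4/4 + c^3*k/3 + sqrt(3)*c^2/2 + c*k + cos(2*c)/2


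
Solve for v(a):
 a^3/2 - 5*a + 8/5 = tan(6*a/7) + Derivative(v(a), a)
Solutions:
 v(a) = C1 + a^4/8 - 5*a^2/2 + 8*a/5 + 7*log(cos(6*a/7))/6


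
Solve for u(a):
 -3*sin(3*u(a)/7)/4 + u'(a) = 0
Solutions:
 -3*a/4 + 7*log(cos(3*u(a)/7) - 1)/6 - 7*log(cos(3*u(a)/7) + 1)/6 = C1


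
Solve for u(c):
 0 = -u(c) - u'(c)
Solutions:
 u(c) = C1*exp(-c)


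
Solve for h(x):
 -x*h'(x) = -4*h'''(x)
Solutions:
 h(x) = C1 + Integral(C2*airyai(2^(1/3)*x/2) + C3*airybi(2^(1/3)*x/2), x)


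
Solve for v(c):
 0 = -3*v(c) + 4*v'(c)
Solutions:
 v(c) = C1*exp(3*c/4)


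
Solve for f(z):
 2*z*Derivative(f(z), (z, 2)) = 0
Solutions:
 f(z) = C1 + C2*z


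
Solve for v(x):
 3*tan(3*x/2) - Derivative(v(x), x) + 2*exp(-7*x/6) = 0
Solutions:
 v(x) = C1 + log(tan(3*x/2)^2 + 1) - 12*exp(-7*x/6)/7


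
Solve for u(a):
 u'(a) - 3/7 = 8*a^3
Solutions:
 u(a) = C1 + 2*a^4 + 3*a/7


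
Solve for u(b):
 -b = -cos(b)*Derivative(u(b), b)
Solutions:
 u(b) = C1 + Integral(b/cos(b), b)


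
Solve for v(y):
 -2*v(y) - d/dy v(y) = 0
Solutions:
 v(y) = C1*exp(-2*y)


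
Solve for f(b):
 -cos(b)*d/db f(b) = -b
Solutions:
 f(b) = C1 + Integral(b/cos(b), b)


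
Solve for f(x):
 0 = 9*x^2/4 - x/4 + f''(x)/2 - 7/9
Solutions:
 f(x) = C1 + C2*x - 3*x^4/8 + x^3/12 + 7*x^2/9


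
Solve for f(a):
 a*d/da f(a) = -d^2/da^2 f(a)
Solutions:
 f(a) = C1 + C2*erf(sqrt(2)*a/2)


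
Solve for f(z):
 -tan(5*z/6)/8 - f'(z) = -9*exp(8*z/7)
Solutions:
 f(z) = C1 + 63*exp(8*z/7)/8 + 3*log(cos(5*z/6))/20


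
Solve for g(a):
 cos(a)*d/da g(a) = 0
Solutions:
 g(a) = C1


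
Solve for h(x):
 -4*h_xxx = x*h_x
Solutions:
 h(x) = C1 + Integral(C2*airyai(-2^(1/3)*x/2) + C3*airybi(-2^(1/3)*x/2), x)


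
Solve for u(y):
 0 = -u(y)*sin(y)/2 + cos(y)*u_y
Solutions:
 u(y) = C1/sqrt(cos(y))


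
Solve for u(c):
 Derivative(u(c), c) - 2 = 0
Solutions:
 u(c) = C1 + 2*c


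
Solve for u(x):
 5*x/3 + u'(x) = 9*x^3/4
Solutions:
 u(x) = C1 + 9*x^4/16 - 5*x^2/6


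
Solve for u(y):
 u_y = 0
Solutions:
 u(y) = C1


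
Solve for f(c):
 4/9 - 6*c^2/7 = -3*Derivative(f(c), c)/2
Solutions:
 f(c) = C1 + 4*c^3/21 - 8*c/27


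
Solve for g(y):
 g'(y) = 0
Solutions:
 g(y) = C1


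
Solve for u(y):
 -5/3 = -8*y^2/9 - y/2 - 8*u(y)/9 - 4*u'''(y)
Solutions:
 u(y) = C3*exp(-6^(1/3)*y/3) - y^2 - 9*y/16 + (C1*sin(2^(1/3)*3^(5/6)*y/6) + C2*cos(2^(1/3)*3^(5/6)*y/6))*exp(6^(1/3)*y/6) + 15/8


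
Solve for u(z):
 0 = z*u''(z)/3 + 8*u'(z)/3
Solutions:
 u(z) = C1 + C2/z^7


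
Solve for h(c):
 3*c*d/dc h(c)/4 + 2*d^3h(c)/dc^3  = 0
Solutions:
 h(c) = C1 + Integral(C2*airyai(-3^(1/3)*c/2) + C3*airybi(-3^(1/3)*c/2), c)


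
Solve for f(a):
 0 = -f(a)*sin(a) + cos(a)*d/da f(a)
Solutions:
 f(a) = C1/cos(a)


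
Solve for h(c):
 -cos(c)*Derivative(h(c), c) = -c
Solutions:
 h(c) = C1 + Integral(c/cos(c), c)


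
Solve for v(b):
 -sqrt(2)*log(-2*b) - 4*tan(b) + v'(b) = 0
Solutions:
 v(b) = C1 + sqrt(2)*b*(log(-b) - 1) + sqrt(2)*b*log(2) - 4*log(cos(b))


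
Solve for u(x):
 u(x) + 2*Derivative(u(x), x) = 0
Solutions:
 u(x) = C1*exp(-x/2)


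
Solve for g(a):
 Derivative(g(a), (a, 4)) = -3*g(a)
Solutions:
 g(a) = (C1*sin(sqrt(2)*3^(1/4)*a/2) + C2*cos(sqrt(2)*3^(1/4)*a/2))*exp(-sqrt(2)*3^(1/4)*a/2) + (C3*sin(sqrt(2)*3^(1/4)*a/2) + C4*cos(sqrt(2)*3^(1/4)*a/2))*exp(sqrt(2)*3^(1/4)*a/2)


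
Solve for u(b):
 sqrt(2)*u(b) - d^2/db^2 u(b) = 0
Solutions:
 u(b) = C1*exp(-2^(1/4)*b) + C2*exp(2^(1/4)*b)


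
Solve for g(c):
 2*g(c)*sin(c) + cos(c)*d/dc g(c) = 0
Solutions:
 g(c) = C1*cos(c)^2


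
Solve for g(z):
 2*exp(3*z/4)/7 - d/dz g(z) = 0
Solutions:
 g(z) = C1 + 8*exp(3*z/4)/21


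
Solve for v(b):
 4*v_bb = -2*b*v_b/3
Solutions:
 v(b) = C1 + C2*erf(sqrt(3)*b/6)


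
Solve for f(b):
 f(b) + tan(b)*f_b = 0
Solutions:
 f(b) = C1/sin(b)


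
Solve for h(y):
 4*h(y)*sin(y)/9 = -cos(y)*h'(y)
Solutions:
 h(y) = C1*cos(y)^(4/9)


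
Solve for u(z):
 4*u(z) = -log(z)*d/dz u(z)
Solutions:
 u(z) = C1*exp(-4*li(z))


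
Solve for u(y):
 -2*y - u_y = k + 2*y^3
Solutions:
 u(y) = C1 - k*y - y^4/2 - y^2


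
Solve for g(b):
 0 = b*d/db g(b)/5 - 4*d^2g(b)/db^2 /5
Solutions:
 g(b) = C1 + C2*erfi(sqrt(2)*b/4)


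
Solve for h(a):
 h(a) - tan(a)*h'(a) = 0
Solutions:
 h(a) = C1*sin(a)


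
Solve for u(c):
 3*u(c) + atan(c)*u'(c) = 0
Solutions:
 u(c) = C1*exp(-3*Integral(1/atan(c), c))


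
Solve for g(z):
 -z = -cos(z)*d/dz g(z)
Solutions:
 g(z) = C1 + Integral(z/cos(z), z)


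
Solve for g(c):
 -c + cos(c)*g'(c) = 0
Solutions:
 g(c) = C1 + Integral(c/cos(c), c)


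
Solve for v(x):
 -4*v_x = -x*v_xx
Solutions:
 v(x) = C1 + C2*x^5


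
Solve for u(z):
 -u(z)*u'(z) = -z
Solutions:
 u(z) = -sqrt(C1 + z^2)
 u(z) = sqrt(C1 + z^2)


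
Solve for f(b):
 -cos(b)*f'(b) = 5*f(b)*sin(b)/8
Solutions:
 f(b) = C1*cos(b)^(5/8)


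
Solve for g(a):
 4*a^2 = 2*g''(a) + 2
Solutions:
 g(a) = C1 + C2*a + a^4/6 - a^2/2


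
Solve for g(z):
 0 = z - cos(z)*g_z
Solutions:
 g(z) = C1 + Integral(z/cos(z), z)


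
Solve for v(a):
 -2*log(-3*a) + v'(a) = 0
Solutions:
 v(a) = C1 + 2*a*log(-a) + 2*a*(-1 + log(3))


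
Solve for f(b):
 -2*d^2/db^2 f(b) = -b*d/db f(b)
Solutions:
 f(b) = C1 + C2*erfi(b/2)


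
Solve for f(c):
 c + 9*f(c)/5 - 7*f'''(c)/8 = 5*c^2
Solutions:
 f(c) = C3*exp(2*105^(2/3)*c/35) + 25*c^2/9 - 5*c/9 + (C1*sin(3*3^(1/6)*35^(2/3)*c/35) + C2*cos(3*3^(1/6)*35^(2/3)*c/35))*exp(-105^(2/3)*c/35)


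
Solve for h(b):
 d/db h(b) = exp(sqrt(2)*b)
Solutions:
 h(b) = C1 + sqrt(2)*exp(sqrt(2)*b)/2


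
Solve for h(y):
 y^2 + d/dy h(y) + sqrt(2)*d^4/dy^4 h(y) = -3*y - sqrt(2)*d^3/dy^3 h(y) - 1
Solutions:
 h(y) = C1 + C2*exp(y*(-2 + (1 + 27*sqrt(2)/4 + sqrt(-4 + (4 + 27*sqrt(2))^2/4)/2)^(-1/3) + (1 + 27*sqrt(2)/4 + sqrt(-4 + (4 + 27*sqrt(2))^2/4)/2)^(1/3))/6)*sin(sqrt(3)*y*(-(1 + 27*sqrt(2)/4 + sqrt(-4 + (2 + 27*sqrt(2)/2)^2)/2)^(1/3) + (1 + 27*sqrt(2)/4 + sqrt(-4 + (2 + 27*sqrt(2)/2)^2)/2)^(-1/3))/6) + C3*exp(y*(-2 + (1 + 27*sqrt(2)/4 + sqrt(-4 + (4 + 27*sqrt(2))^2/4)/2)^(-1/3) + (1 + 27*sqrt(2)/4 + sqrt(-4 + (4 + 27*sqrt(2))^2/4)/2)^(1/3))/6)*cos(sqrt(3)*y*(-(1 + 27*sqrt(2)/4 + sqrt(-4 + (2 + 27*sqrt(2)/2)^2)/2)^(1/3) + (1 + 27*sqrt(2)/4 + sqrt(-4 + (2 + 27*sqrt(2)/2)^2)/2)^(-1/3))/6) + C4*exp(-y*((1 + 27*sqrt(2)/4 + sqrt(-4 + (4 + 27*sqrt(2))^2/4)/2)^(-1/3) + 1 + (1 + 27*sqrt(2)/4 + sqrt(-4 + (4 + 27*sqrt(2))^2/4)/2)^(1/3))/3) - y^3/3 - 3*y^2/2 - y + 2*sqrt(2)*y


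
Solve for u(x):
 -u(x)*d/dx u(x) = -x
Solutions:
 u(x) = -sqrt(C1 + x^2)
 u(x) = sqrt(C1 + x^2)


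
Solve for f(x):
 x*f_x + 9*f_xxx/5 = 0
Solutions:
 f(x) = C1 + Integral(C2*airyai(-15^(1/3)*x/3) + C3*airybi(-15^(1/3)*x/3), x)


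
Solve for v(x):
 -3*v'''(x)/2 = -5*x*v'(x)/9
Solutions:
 v(x) = C1 + Integral(C2*airyai(10^(1/3)*x/3) + C3*airybi(10^(1/3)*x/3), x)


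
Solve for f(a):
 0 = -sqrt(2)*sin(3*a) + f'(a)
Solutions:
 f(a) = C1 - sqrt(2)*cos(3*a)/3


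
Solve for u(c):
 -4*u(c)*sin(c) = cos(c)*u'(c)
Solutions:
 u(c) = C1*cos(c)^4


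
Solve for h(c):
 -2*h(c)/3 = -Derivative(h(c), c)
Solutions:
 h(c) = C1*exp(2*c/3)


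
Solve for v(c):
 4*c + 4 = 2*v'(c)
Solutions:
 v(c) = C1 + c^2 + 2*c


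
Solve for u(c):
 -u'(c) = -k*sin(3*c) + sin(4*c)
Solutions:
 u(c) = C1 - k*cos(3*c)/3 + cos(4*c)/4


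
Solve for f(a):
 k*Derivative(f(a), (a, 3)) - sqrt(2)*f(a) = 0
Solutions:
 f(a) = C1*exp(2^(1/6)*a*(1/k)^(1/3)) + C2*exp(2^(1/6)*a*(-1 + sqrt(3)*I)*(1/k)^(1/3)/2) + C3*exp(-2^(1/6)*a*(1 + sqrt(3)*I)*(1/k)^(1/3)/2)


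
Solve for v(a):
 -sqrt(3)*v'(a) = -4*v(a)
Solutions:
 v(a) = C1*exp(4*sqrt(3)*a/3)


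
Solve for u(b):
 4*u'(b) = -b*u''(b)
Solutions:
 u(b) = C1 + C2/b^3


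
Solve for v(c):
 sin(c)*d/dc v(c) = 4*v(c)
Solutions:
 v(c) = C1*(cos(c)^2 - 2*cos(c) + 1)/(cos(c)^2 + 2*cos(c) + 1)


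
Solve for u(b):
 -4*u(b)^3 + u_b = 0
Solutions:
 u(b) = -sqrt(2)*sqrt(-1/(C1 + 4*b))/2
 u(b) = sqrt(2)*sqrt(-1/(C1 + 4*b))/2


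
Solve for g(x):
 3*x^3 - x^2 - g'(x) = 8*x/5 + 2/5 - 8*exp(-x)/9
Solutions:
 g(x) = C1 + 3*x^4/4 - x^3/3 - 4*x^2/5 - 2*x/5 - 8*exp(-x)/9


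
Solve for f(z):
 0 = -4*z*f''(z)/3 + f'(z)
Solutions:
 f(z) = C1 + C2*z^(7/4)


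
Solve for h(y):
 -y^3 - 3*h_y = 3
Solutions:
 h(y) = C1 - y^4/12 - y


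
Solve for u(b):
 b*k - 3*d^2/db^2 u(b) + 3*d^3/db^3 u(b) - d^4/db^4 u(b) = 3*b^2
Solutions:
 u(b) = C1 + C2*b - b^4/12 + b^3*(k - 6)/18 + b^2*(k - 4)/6 + (C3*sin(sqrt(3)*b/2) + C4*cos(sqrt(3)*b/2))*exp(3*b/2)


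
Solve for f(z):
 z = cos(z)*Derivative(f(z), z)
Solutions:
 f(z) = C1 + Integral(z/cos(z), z)


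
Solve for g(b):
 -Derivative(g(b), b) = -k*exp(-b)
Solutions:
 g(b) = C1 - k*exp(-b)


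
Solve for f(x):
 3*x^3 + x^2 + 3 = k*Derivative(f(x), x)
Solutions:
 f(x) = C1 + 3*x^4/(4*k) + x^3/(3*k) + 3*x/k


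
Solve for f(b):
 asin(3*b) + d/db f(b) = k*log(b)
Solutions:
 f(b) = C1 + b*k*(log(b) - 1) - b*asin(3*b) - sqrt(1 - 9*b^2)/3


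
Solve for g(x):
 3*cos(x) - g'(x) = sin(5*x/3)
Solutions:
 g(x) = C1 + 3*sin(x) + 3*cos(5*x/3)/5


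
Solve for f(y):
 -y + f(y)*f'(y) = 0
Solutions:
 f(y) = -sqrt(C1 + y^2)
 f(y) = sqrt(C1 + y^2)


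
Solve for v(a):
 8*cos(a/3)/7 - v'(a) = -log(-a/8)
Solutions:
 v(a) = C1 + a*log(-a) - 3*a*log(2) - a + 24*sin(a/3)/7


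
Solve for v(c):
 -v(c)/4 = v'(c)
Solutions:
 v(c) = C1*exp(-c/4)
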